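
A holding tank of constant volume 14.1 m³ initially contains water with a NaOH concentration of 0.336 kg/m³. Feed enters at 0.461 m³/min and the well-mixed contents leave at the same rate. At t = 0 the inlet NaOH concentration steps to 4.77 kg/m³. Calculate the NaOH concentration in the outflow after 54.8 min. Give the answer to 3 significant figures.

4.03 kg/m³

Unsteady species balance (constant V, well mixed): V dC/dt = Q(C_in − C).
Rewrite as dC/dt + C/τ = C_in/τ, τ = V/Q = 30.586 min.
Solution: C(t) = C_in + (C₀ − C_in) e^(−t/τ).
C(54.8) = 4.77 + (0.336 − 4.77)·e^(−54.8/30.586) = 4.77 + (-4.4340)·0.16668 = 4.0309 kg/m³.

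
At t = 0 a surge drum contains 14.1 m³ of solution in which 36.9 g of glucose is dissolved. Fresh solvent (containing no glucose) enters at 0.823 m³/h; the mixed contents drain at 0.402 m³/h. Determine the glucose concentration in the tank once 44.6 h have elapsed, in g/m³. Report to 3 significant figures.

Total volume: dV/dt = Q_in − Q_out = 0.42100 m³/h, so V(t) = 14.1 + 0.42100 t and V(44.6) = 32.877 m³.
Species balance (pure solvent in): dm/dt = −Q_out · m/V(t).
Separate: dm/m = −Q_out dt/V(t) ⇒ ln(m/m₀) = −(Q_out/(Q_in−Q_out)) ln(V/V₀).
m = m₀ (V₀/V)^(Q_out/(Q_in−Q_out)) = 36.9 × (14.1/32.877)^(0.95487) = 16.442 g.
C = m/V = 16.442/32.877 = 0.50011 g/m³.

0.500 g/m³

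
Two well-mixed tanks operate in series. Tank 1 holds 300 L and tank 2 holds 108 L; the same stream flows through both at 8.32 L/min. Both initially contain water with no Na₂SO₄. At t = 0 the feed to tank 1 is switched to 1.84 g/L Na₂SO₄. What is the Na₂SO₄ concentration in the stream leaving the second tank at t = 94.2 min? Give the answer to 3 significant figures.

1.63 g/L

Species balance on tank i: dCᵢ/dt = (Cᵢ₋₁ − Cᵢ)/τᵢ with τᵢ = Vᵢ/Q.
τ₁ = 300/8.32 = 36.058 min; τ₂ = 108/8.32 = 12.981 min.
Solving the cascade with C₁(0)=C₂(0)=0 gives C₂(t) = C_in[1 − (τ₁ e^(−t/τ₁) − τ₂ e^(−t/τ₂))/(τ₁ − τ₂)].
At t = 94.2: e^(−t/τ₁) = 0.073352, e^(−t/τ₂) = 0.00070530.
C₂ = 1.84·[1 − (36.058·0.073352 − 12.981·0.00070530)/(23.077)] = 1.84·0.88578 = 1.6298 g/L.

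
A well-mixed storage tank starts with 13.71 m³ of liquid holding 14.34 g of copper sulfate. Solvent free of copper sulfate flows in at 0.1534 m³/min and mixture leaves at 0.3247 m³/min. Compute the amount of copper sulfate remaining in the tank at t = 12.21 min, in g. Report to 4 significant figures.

Let m(t) be the amount of copper sulfate. Volume: V(t) = V₀ + (Q_in − Q_out) t = 13.71 − 0.171300 t; V(12.21) = 11.6184 m³.
Species balance (pure solvent in): dm/dt = −Q_out · m/V(t).
dm/m = −Q_out dt/(V₀ − 0.171300 t); integrating gives ln(m/m₀) = −(Q_out/(Q_in−Q_out)) ln(V/V₀).
m = m₀ (V₀/V)^(Q_out/(Q_in−Q_out)) = 14.34 × (13.71/11.6184)^(-1.89550) = 10.4781 g.

10.48 g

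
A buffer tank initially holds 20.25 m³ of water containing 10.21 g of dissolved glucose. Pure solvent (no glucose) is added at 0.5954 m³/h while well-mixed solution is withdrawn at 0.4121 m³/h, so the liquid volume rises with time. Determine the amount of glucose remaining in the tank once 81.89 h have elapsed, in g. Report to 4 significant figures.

2.934 g

Total volume: dV/dt = Q_in − Q_out = 0.183300 m³/h, so V(t) = 20.25 + 0.183300 t and V(81.89) = 35.2604 m³.
No glucose enters, so dm/dt = −Q_out · (m/V).
Separate: dm/m = −Q_out dt/V(t) ⇒ ln(m/m₀) = −(Q_out/(Q_in−Q_out)) ln(V/V₀).
m = m₀ (V₀/V)^(Q_out/(Q_in−Q_out)) = 10.21 × (20.25/35.2604)^(2.24823) = 2.93435 g.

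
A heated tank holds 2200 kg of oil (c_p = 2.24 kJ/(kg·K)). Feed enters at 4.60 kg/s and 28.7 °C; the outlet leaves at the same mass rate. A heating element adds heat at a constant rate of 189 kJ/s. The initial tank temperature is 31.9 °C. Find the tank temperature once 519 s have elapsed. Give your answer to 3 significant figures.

41.9 °C

Unsteady energy balance on the tank contents: M c_p dT/dt = ṁ c_p (T_in − T) + 189.
Rearrange: dT/dt = (T_ss − T)/τ with τ = M/ṁ = 478.26 s and T_ss = T_in + Q̇/(ṁ c_p) = 47.042 °C.
T approaches T_ss exponentially: T(t) = T_ss + (T₀ − T_ss) e^(−t/τ).
T(519) = 47.042 + (-15.142)·e^(−519/478.26) = 47.042 + (-15.142)·0.33784 = 41.927 °C.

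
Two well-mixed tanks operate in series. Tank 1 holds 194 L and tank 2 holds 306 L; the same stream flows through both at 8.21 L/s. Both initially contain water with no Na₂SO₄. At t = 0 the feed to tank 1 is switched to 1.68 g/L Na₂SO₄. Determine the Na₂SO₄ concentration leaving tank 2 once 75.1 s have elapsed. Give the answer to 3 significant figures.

Species balance on tank i: dCᵢ/dt = (Cᵢ₋₁ − Cᵢ)/τᵢ with τᵢ = Vᵢ/Q.
τ₁ = 194/8.21 = 23.630 s; τ₂ = 306/8.21 = 37.272 s.
Solving the cascade with C₁(0)=C₂(0)=0 gives C₂(t) = C_in[1 − (τ₁ e^(−t/τ₁) − τ₂ e^(−t/τ₂))/(τ₁ − τ₂)].
At t = 75.1: e^(−t/τ₁) = 0.041661, e^(−t/τ₂) = 0.13333.
C₂ = 1.68·[1 − (23.630·0.041661 − 37.272·0.13333)/(-13.642)] = 1.68·0.70789 = 1.1893 g/L.

1.19 g/L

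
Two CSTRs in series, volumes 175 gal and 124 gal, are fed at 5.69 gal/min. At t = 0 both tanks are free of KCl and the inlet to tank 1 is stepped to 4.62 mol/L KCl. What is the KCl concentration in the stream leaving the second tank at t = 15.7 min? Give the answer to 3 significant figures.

0.570 mol/L

Each tank obeys Vᵢ dCᵢ/dt = Q(Cᵢ₋₁ − Cᵢ), so τᵢ = Vᵢ/Q.
τ₁ = 175/5.69 = 30.756 min; τ₂ = 124/5.69 = 21.793 min.
Tank 1: C₁ = C_in(1 − e^(−t/τ₁)). Tank 2 (τ₁ ≠ τ₂): C₂ = C_in[1 − (τ₁ e^(−t/τ₁) − τ₂ e^(−t/τ₂))/(τ₁ − τ₂)].
At t = 15.7: e^(−t/τ₁) = 0.60021, e^(−t/τ₂) = 0.48654.
C₂ = 4.62·[1 − (30.756·0.60021 − 21.793·0.48654)/(8.9631)] = 4.62·0.12342 = 0.57022 mol/L.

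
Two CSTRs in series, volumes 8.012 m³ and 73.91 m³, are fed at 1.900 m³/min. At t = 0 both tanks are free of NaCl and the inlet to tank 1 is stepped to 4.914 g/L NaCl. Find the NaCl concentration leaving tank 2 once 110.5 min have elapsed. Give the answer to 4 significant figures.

Time constants: τᵢ = Vᵢ/Q for each well-mixed tank.
τ₁ = 8.012/1.900 = 4.21684 min; τ₂ = 73.91/1.900 = 38.9000 min.
Solving the cascade with C₁(0)=C₂(0)=0 gives C₂(t) = C_in[1 − (τ₁ e^(−t/τ₁) − τ₂ e^(−t/τ₂))/(τ₁ − τ₂)].
At t = 110.5: e^(−t/τ₁) = 4.16442e-12, e^(−t/τ₂) = 0.0583896.
C₂ = 4.914·[1 − (4.21684·4.16442e-12 − 38.9000·0.0583896)/(-34.6832)] = 4.914·0.934511 = 4.59219 g/L.

4.592 g/L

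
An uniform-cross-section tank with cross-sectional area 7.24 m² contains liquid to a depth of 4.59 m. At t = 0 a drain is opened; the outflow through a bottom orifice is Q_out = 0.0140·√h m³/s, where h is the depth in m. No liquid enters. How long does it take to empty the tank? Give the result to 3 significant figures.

2220 s

With no inflow, A dh/dt = −0.0140 √h.
∫ h^(−1/2) dh = −(0.0140/A) ∫ dt, giving 2√h = 2√h₀ − (0.0140/A) t.
Tank is empty when √h = 0: t_empty = 2A√h₀/0.0140.
t_empty = 2·7.24·√4.59/0.0140 = 14.480·2.1424/0.0140 = 2215.9 s.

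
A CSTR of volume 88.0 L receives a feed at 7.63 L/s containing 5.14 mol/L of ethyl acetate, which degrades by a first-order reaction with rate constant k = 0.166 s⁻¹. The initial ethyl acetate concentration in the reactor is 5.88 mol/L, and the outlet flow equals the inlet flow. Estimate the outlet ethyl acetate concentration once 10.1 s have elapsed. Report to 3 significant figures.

Species balance: V dC/dt = Q C_in − Q C − k V C.
This is linear with rate a = Q/V + k = 0.25270 s⁻¹.
C_ss = Q C_in/(Q + kV) = 1.7636 mol/L; C(t) = C_ss + (C₀ − C_ss) e^(−a t).
C(10.1) = 1.7636 + (4.1164)·e^(−0.25270·10.1) = 1.7636 + (4.1164)·0.077901 = 2.0842 mol/L.

2.08 mol/L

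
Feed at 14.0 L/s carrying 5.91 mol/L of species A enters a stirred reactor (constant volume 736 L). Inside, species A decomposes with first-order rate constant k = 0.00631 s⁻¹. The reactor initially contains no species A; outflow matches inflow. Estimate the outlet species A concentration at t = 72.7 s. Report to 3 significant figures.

Accumulation = in − out − consumed: V dC/dt = Q C_in − Q C − k V C.
dC/dt = (Q/V) C_in − (Q/V + k) C; effective rate a = Q/V + k = 0.019022 + 0.00631 = 0.025332 s⁻¹.
C_ss = Q C_in/(Q + kV) = 4.4379 mol/L; C(t) = C_ss + (C₀ − C_ss) e^(−a t).
C(72.7) = 4.4379 + (-4.4379)·e^(−0.025332·72.7) = 4.4379 + (-4.4379)·0.15856 = 3.7342 mol/L.

3.73 mol/L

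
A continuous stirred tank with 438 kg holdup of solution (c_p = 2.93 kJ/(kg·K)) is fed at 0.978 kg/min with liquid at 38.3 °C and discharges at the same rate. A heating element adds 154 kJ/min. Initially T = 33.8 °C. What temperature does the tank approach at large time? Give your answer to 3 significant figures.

M c_p dT/dt = ṁ c_p (T_in − T) + Q̇.
At steady state dT/dt = 0 ⇒ T_ss = T_in + Q̇/(ṁ c_p) = 38.3 + 154/(0.978·2.93) = 92.042 °C.

92.0 °C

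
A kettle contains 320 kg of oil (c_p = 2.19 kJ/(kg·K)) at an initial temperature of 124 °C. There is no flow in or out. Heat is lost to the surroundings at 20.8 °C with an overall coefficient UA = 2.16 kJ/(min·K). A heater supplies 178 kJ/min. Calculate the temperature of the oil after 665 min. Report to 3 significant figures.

First-law balance (no shaft work): M c_p dT/dt = −UA(T − T_amb) + Q̇.
dT/dt = (T_ss − T)/τ with T_ss = T_amb + Q̇/UA = 20.8 + 178/2.16 = 103.21 °C, τ = M c_p/UA = 320·2.19/2.16 = 324.44 min.
Solution: T(t) = T_ss + (T₀ − T_ss) e^(−t/τ).
T(665) = 103.21 + (20.793)·0.12878 = 105.89 °C.

106 °C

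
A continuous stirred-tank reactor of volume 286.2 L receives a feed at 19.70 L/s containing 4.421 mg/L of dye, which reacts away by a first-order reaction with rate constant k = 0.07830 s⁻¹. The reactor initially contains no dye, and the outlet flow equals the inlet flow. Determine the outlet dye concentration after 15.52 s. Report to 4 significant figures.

1.857 mg/L

V dC/dt = Q(C_in − C) − k V C.
dC/dt = (Q/V) C_in − (Q/V + k) C; effective rate a = Q/V + k = 0.0688330 + 0.07830 = 0.147133 s⁻¹.
C_ss = Q C_in/(Q + kV) = 2.06827 mg/L; C(t) = C_ss + (C₀ − C_ss) e^(−a t).
C(15.52) = 2.06827 + (-2.06827)·e^(−0.147133·15.52) = 2.06827 + (-2.06827)·0.101926 = 1.85746 mg/L.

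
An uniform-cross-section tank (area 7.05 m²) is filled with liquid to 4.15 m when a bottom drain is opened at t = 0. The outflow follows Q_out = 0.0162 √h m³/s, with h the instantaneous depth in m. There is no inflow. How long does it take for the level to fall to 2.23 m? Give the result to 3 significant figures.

473 s

A dh/dt = −Q_out = −0.0162 √h.
Separate and integrate: 2(√h − √h₀) = −(0.0162/A) t.
t = 2A(√h₀ − √h)/0.0162 = 2·7.05·(√4.15 − √2.23)/0.0162
  = 14.100 × (2.0372 − 1.4933) / 0.0162 = 473.34 s.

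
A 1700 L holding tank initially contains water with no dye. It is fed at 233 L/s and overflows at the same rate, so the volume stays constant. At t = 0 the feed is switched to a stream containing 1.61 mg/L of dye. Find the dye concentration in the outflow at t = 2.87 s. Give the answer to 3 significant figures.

Mass balance on the solute (V constant): V dC/dt = Q(C_in − C).
Rewrite as dC/dt + C/τ = C_in/τ, τ = V/Q = 7.2961 s.
Integrating: C(t) = C_in + (C₀ − C_in) e^(−t/τ).
C(2.87) = 1.61 + (0 − 1.61)·e^(−2.87/7.2961) = 1.61 + (-1.6100)·0.67479 = 0.52359 mg/L.

0.524 mg/L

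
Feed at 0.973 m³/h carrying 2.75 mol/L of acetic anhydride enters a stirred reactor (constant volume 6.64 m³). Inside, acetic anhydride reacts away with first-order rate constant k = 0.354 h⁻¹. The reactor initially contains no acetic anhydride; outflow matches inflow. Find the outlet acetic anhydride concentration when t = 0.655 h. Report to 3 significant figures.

Species balance: V dC/dt = Q C_in − Q C − k V C.
This is linear with rate a = Q/V + k = 0.50054 h⁻¹.
C_ss = Q C_in/(Q + kV) = 0.80509 mol/L; C(t) = C_ss + (C₀ − C_ss) e^(−a t).
C(0.655) = 0.80509 + (-0.80509)·e^(−0.50054·0.655) = 0.80509 + (-0.80509)·0.72047 = 0.22505 mol/L.

0.225 mol/L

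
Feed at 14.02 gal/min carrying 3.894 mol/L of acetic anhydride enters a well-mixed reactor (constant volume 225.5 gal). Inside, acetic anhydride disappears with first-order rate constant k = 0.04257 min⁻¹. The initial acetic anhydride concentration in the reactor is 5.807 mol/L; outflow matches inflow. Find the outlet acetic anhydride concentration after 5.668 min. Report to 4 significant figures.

4.242 mol/L

Accumulation = in − out − consumed: V dC/dt = Q C_in − Q C − k V C.
This is linear with rate a = Q/V + k = 0.104743 min⁻¹.
C_ss = Q C_in/(Q + kV) = 2.31139 mol/L; C(t) = C_ss + (C₀ − C_ss) e^(−a t).
C(5.668) = 2.31139 + (3.49561)·e^(−0.104743·5.668) = 2.31139 + (3.49561)·0.552289 = 4.24198 mol/L.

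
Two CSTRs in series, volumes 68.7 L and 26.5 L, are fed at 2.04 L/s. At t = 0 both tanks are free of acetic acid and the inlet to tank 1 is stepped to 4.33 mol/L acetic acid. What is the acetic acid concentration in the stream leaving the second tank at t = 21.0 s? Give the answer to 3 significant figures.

Each tank obeys Vᵢ dCᵢ/dt = Q(Cᵢ₋₁ − Cᵢ), so τᵢ = Vᵢ/Q.
τ₁ = 68.7/2.04 = 33.676 s; τ₂ = 26.5/2.04 = 12.990 s.
Solving the cascade with C₁(0)=C₂(0)=0 gives C₂(t) = C_in[1 − (τ₁ e^(−t/τ₁) − τ₂ e^(−t/τ₂))/(τ₁ − τ₂)].
At t = 21.0: e^(−t/τ₁) = 0.53602, e^(−t/τ₂) = 0.19857.
C₂ = 4.33·[1 − (33.676·0.53602 − 12.990·0.19857)/(20.686)] = 4.33·0.25207 = 1.0915 mol/L.

1.09 mol/L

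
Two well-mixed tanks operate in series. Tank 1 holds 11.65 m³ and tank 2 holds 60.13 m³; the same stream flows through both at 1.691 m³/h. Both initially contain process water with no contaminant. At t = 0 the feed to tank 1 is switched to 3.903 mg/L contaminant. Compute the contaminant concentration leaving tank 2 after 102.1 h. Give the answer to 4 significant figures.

Time constants: τᵢ = Vᵢ/Q for each well-mixed tank.
τ₁ = 11.65/1.691 = 6.88941 h; τ₂ = 60.13/1.691 = 35.5588 h.
Tank 1: C₁ = C_in(1 − e^(−t/τ₁)). Tank 2 (τ₁ ≠ τ₂): C₂ = C_in[1 − (τ₁ e^(−t/τ₁) − τ₂ e^(−t/τ₂))/(τ₁ − τ₂)].
At t = 102.1: e^(−t/τ₁) = 3.66291e-07, e^(−t/τ₂) = 0.0566254.
C₂ = 3.903·[1 − (6.88941·3.66291e-07 − 35.5588·0.0566254)/(-28.6694)] = 3.903·0.929767 = 3.62888 mg/L.

3.629 mg/L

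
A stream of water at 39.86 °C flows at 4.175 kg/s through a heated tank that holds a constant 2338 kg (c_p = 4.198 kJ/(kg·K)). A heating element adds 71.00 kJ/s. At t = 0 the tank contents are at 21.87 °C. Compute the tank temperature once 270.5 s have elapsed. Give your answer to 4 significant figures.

First-law balance (no shaft work): M c_p dT/dt = ṁ c_p (T_in − T) + 71.00.
τ = M/ṁ = 560.000 s; T_ss = T_in + Q̇/(ṁ c_p) = 39.86 + 71.00/(4.175·4.198) = 43.9110 °C.
Integrating: T(t) = T_ss + (T₀ − T_ss) e^(−t/τ).
T(270.5) = 43.9110 + (-22.0410)·e^(−270.5/560.000) = 43.9110 + (-22.0410)·0.616908 = 30.3137 °C.

30.31 °C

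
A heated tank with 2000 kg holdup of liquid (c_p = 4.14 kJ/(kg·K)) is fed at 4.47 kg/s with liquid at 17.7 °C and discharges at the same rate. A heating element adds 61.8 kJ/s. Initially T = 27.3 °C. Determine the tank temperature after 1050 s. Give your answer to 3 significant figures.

21.6 °C

Unsteady energy balance on the tank contents: M c_p dT/dt = ṁ c_p (T_in − T) + 61.8.
Rearrange: dT/dt = (T_ss − T)/τ with τ = M/ṁ = 447.43 s and T_ss = T_in + Q̇/(ṁ c_p) = 21.039 °C.
This is linear first-order; T(t) = T_ss + (T₀ − T_ss) e^(−t/τ).
T(1050) = 21.039 + (6.2605)·e^(−1050/447.43) = 21.039 + (6.2605)·0.095680 = 21.638 °C.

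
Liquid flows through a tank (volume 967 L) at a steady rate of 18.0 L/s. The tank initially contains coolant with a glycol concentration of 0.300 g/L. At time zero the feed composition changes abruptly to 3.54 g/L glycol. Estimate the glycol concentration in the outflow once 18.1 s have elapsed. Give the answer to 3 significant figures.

1.23 g/L

Species balance on the tank: V dC/dt = Q(C_in − C).
Time constant τ = V/Q = 967/18.0 = 53.722 s.
This is linear first-order; C(t) = C_in + (C₀ − C_in) e^(−t/τ).
C(18.1) = 3.54 + (0.300 − 3.54)·e^(−18.1/53.722) = 3.54 + (-3.2400)·0.71397 = 1.2267 g/L.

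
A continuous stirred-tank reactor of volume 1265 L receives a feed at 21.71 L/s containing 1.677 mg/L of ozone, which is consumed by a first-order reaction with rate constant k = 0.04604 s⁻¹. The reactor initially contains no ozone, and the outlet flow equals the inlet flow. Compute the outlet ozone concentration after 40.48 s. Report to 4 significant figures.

0.4201 mg/L

Species balance: V dC/dt = Q C_in − Q C − k V C.
This is linear with rate a = Q/V + k = 0.0632021 s⁻¹.
C_ss = Q C_in/(Q + kV) = 0.455377 mg/L; C(t) = C_ss + (C₀ − C_ss) e^(−a t).
C(40.48) = 0.455377 + (-0.455377)·e^(−0.0632021·40.48) = 0.455377 + (-0.455377)·0.0774270 = 0.420119 mg/L.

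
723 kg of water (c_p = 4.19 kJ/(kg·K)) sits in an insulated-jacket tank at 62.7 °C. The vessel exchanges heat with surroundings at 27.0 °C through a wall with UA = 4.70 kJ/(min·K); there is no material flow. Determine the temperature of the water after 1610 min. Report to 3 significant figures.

29.9 °C

Lumped-capacitance energy balance: M c_p dT/dt = UA(T_amb − T).
dT/dt = (T_ss − T)/τ with T_ss = T_amb = 27.000 °C, τ = M c_p/UA = 723·4.19/4.70 = 644.55 min.
T approaches T_ss exponentially: T(t) = T_ss + (T₀ − T_ss) e^(−t/τ).
T(1610) = 27.000 + (35.700)·0.082259 = 29.937 °C.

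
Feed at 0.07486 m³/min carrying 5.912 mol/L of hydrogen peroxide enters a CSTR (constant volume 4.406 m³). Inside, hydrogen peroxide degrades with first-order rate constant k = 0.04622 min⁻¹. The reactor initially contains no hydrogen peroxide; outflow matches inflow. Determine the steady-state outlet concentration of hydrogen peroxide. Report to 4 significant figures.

Species balance: V dC/dt = Q C_in − Q C − k V C.
Steady state (dC/dt = 0): C_ss = Q C_in/(Q + kV) = C_in/(1 + kV/Q).
C_ss = 0.07486·5.912/(0.07486 + 0.04622·4.406) = 0.442572/0.278505 = 1.58910 mol/L.

1.589 mol/L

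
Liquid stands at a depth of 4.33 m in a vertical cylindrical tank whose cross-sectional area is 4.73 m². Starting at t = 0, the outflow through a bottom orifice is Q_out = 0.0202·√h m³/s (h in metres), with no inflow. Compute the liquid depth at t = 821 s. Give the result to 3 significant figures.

0.107 m

Accumulation of liquid (constant cross-section A): A dh/dt = −0.0202 √h.
This is separable: 2 d(√h)/dt = −0.0202/A, so √h = √h₀ − (0.0202/(2A)) t.
√h = √4.33 − 0.0202·821/(2·4.73) = 2.0809 − 1.7531 = 0.32778.
h = 0.32778² = 0.10744 m.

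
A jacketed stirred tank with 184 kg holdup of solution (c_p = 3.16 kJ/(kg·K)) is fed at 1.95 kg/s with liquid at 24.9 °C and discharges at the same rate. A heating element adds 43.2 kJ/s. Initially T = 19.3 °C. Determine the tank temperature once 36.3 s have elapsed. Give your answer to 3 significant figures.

23.3 °C

Energy balance: M c_p dT/dt = ṁ c_p (T_in − T) + 43.2.
Rearrange: dT/dt = (T_ss − T)/τ with τ = M/ṁ = 94.359 s and T_ss = T_in + Q̇/(ṁ c_p) = 31.911 °C.
Integrating: T(t) = T_ss + (T₀ − T_ss) e^(−t/τ).
T(36.3) = 31.911 + (-12.611)·e^(−36.3/94.359) = 31.911 + (-12.611)·0.68065 = 23.327 °C.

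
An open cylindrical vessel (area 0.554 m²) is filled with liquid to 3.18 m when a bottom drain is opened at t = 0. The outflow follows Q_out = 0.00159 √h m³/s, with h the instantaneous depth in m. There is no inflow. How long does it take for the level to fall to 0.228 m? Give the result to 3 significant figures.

910 s

Accumulation of liquid (constant cross-section A): A dh/dt = −0.00159 √h.
∫ h^(−1/2) dh = −(0.00159/A) ∫ dt, giving 2√h = 2√h₀ − (0.00159/A) t.
t = 2A(√h₀ − √h)/0.00159 = 2·0.554·(√3.18 − √0.228)/0.00159
  = 1.1080 × (1.7833 − 0.47749) / 0.00159 = 909.93 s.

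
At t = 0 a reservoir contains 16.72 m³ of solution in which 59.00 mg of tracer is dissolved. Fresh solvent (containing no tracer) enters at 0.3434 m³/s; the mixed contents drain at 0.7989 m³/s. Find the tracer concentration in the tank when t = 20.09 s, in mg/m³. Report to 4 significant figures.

Let m(t) be the amount of tracer. Volume: V(t) = V₀ + (Q_in − Q_out) t = 16.72 − 0.455500 t; V(20.09) = 7.56900 m³.
Species balance (pure solvent in): dm/dt = −Q_out · m/V(t).
Separate: dm/m = −Q_out dt/V(t) ⇒ ln(m/m₀) = −(Q_out/(Q_in−Q_out)) ln(V/V₀).
m = m₀ (V₀/V)^(Q_out/(Q_in−Q_out)) = 59.00 × (16.72/7.56900)^(-1.75390) = 14.6948 mg.
C = m/V = 14.6948/7.56900 = 1.94145 mg/m³.

1.941 mg/m³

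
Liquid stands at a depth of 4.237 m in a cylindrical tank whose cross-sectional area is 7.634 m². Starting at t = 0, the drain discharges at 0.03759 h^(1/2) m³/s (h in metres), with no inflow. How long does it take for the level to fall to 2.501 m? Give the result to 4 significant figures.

A dh/dt = −Q_out = −0.03759 √h.
∫ h^(−1/2) dh = −(0.03759/A) ∫ dt, giving 2√h = 2√h₀ − (0.03759/A) t.
t = 2A(√h₀ − √h)/0.03759 = 2·7.634·(√4.237 − √2.501)/0.03759
  = 15.2680 × (2.05840 − 1.58146) / 0.03759 = 193.721 s.

193.7 s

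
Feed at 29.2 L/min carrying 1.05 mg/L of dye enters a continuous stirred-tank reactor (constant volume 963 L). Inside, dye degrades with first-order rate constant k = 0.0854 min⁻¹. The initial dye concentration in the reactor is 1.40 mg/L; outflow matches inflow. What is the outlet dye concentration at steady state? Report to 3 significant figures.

0.275 mg/L

Accumulation = in − out − consumed: V dC/dt = Q C_in − Q C − k V C.
At steady state: 0 = Q C_in − (Q + kV) C_ss, so C_ss = Q C_in/(Q + kV).
C_ss = 29.2·1.05/(29.2 + 0.0854·963) = 30.660/111.44 = 0.27513 mg/L.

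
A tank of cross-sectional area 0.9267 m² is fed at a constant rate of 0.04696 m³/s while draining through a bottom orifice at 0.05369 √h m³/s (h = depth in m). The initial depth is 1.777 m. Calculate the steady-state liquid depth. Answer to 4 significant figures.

0.7650 m

Mass balance (ρ constant): A dh/dt = Q_in − 0.05369 √h. At steady state dh/dt = 0:
Q_in = 0.05369 √h_ss ⇒ √h_ss = 0.04696/0.05369 = 0.874651.
h_ss = 0.874651² = 0.765014 m. (Since h₀ = 1.777 m > h_ss, the level will fall toward this value.)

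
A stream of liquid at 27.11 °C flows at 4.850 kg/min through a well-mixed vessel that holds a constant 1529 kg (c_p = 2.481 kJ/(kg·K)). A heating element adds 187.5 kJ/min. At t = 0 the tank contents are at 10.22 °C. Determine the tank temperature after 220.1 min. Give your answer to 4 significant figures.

Unsteady energy balance on the tank contents: M c_p dT/dt = ṁ c_p (T_in − T) + 187.5.
τ = M/ṁ = 315.258 min; T_ss = T_in + Q̇/(ṁ c_p) = 27.11 + 187.5/(4.850·2.481) = 42.6923 °C.
This is linear first-order; T(t) = T_ss + (T₀ − T_ss) e^(−t/τ).
T(220.1) = 42.6923 + (-32.4723)·e^(−220.1/315.258) = 42.6923 + (-32.4723)·0.497500 = 26.5373 °C.

26.54 °C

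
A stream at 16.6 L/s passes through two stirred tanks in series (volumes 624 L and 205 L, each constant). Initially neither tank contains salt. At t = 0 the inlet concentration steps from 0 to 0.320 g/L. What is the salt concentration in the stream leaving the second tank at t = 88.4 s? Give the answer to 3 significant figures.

Each tank obeys Vᵢ dCᵢ/dt = Q(Cᵢ₋₁ − Cᵢ), so τᵢ = Vᵢ/Q.
τ₁ = 624/16.6 = 37.590 s; τ₂ = 205/16.6 = 12.349 s.
Solving the cascade with C₁(0)=C₂(0)=0 gives C₂(t) = C_in[1 − (τ₁ e^(−t/τ₁) − τ₂ e^(−t/τ₂))/(τ₁ − τ₂)].
At t = 88.4: e^(−t/τ₁) = 0.095210, e^(−t/τ₂) = 0.00077842.
C₂ = 0.320·[1 − (37.590·0.095210 − 12.349·0.00077842)/(25.241)] = 0.320·0.85859 = 0.27475 g/L.

0.275 g/L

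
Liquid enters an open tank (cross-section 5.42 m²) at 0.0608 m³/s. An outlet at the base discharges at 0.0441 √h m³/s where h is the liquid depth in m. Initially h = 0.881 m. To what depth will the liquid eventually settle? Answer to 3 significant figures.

Mass balance (ρ constant): A dh/dt = Q_in − 0.0441 √h. At steady state dh/dt = 0:
Q_in = 0.0441 √h_ss ⇒ √h_ss = 0.0608/0.0441 = 1.3787.
h_ss = 1.3787² = 1.9008 m. (Since h₀ = 0.881 m < h_ss, the level will rise toward this value.)

1.90 m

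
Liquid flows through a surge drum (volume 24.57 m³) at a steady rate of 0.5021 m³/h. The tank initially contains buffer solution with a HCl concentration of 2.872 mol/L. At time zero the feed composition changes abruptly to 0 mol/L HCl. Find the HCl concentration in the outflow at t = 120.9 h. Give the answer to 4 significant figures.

0.2428 mol/L

Accumulation = in − out for the solute gives V dC/dt = Q(C_in − C).
Rewrite as dC/dt + C/τ = C_in/τ, τ = V/Q = 48.9345 h.
This is linear first-order; C(t) = C_in + (C₀ − C_in) e^(−t/τ).
C(120.9) = 0 + (2.872 − 0)·e^(−120.9/48.9345) = 0 + (2.87200)·0.0845298 = 0.242770 mol/L.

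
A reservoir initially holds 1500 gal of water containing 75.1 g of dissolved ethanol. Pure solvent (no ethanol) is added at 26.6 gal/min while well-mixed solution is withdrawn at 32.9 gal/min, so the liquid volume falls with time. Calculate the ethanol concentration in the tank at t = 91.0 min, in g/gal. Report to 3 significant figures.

0.00655 g/gal

Total volume: dV/dt = Q_in − Q_out = -6.3000 gal/min, so V(t) = 1500 − 6.3000 t and V(91.0) = 926.70 gal.
Species balance (pure solvent in): dm/dt = −Q_out · m/V(t).
Separate: dm/m = −Q_out dt/V(t) ⇒ ln(m/m₀) = −(Q_out/(Q_in−Q_out)) ln(V/V₀).
m = m₀ (V₀/V)^(Q_out/(Q_in−Q_out)) = 75.1 × (1500/926.70)^(-5.2222) = 6.0730 g.
C = m/V = 6.0730/926.70 = 0.0065533 g/gal.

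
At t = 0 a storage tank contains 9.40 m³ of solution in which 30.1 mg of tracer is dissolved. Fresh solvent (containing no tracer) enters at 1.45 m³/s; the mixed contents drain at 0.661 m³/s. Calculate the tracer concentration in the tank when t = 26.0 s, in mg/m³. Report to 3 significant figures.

Let m(t) be the amount of tracer. Volume: V(t) = V₀ + (Q_in − Q_out) t = 9.40 + 0.78900 t; V(26.0) = 29.914 m³.
Solute balance: dm/dt = 0 − Q_out C = −Q_out m/V(t).
dm/m = −Q_out dt/(V₀ + 0.78900 t); integrating gives ln(m/m₀) = −(Q_out/(Q_in−Q_out)) ln(V/V₀).
m = m₀ (V₀/V)^(Q_out/(Q_in−Q_out)) = 30.1 × (9.40/29.914)^(0.83777) = 11.412 mg.
C = m/V = 11.412/29.914 = 0.38151 mg/m³.

0.382 mg/m³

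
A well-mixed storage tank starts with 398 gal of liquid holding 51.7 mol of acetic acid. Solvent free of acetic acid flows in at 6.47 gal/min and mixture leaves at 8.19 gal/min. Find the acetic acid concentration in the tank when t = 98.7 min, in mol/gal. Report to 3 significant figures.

Total volume: dV/dt = Q_in − Q_out = -1.7200 gal/min, so V(t) = 398 − 1.7200 t and V(98.7) = 228.24 gal.
Species balance (pure solvent in): dm/dt = −Q_out · m/V(t).
Separate: dm/m = −Q_out dt/V(t) ⇒ ln(m/m₀) = −(Q_out/(Q_in−Q_out)) ln(V/V₀).
m = m₀ (V₀/V)^(Q_out/(Q_in−Q_out)) = 51.7 × (398/228.24)^(-4.7616) = 3.6607 mol.
C = m/V = 3.6607/228.24 = 0.016039 mol/gal.

0.0160 mol/gal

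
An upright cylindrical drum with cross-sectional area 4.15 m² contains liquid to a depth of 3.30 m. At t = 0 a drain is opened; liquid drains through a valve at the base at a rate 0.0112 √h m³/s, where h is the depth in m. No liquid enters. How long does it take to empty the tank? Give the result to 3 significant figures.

With no inflow, A dh/dt = −0.0112 √h.
This is separable: 2 d(√h)/dt = −0.0112/A, so √h = √h₀ − (0.0112/(2A)) t.
Set h = 0: 2√h₀ = (0.0112/A) t_empty ⇒ t_empty = 2A√h₀/0.0112.
t_empty = 2·4.15·√3.30/0.0112 = 8.3000·1.8166/0.0112 = 1346.2 s.

1350 s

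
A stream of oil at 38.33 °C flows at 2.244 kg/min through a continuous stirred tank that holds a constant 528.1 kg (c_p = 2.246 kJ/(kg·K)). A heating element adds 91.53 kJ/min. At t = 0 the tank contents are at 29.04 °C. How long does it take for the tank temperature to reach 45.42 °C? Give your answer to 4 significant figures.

213.7 min

Unsteady energy balance on the tank contents: M c_p dT/dt = ṁ c_p (T_in − T) + 91.53.
τ = M/ṁ = 235.339 min; T_ss = T_in + Q̇/(ṁ c_p) = 56.4906 °C.
T(t) = T_ss + (T₀ − T_ss) e^(−t/τ). Set T = 45.42:
e^(−t/τ) = (45.42 − 56.4906)/(29.04 − 56.4906) = 0.403292
t = −235.339 · ln(0.403292) = 213.710 min.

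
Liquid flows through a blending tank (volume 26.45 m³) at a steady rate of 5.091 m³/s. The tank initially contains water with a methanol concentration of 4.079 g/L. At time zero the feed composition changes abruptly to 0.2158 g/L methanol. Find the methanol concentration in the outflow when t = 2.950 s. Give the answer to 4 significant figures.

2.405 g/L

Transient balance on the dissolved component: V dC/dt = Q(C_in − C).
Rewrite as dC/dt + C/τ = C_in/τ, τ = V/Q = 5.19544 s.
This is linear first-order; C(t) = C_in + (C₀ − C_in) e^(−t/τ).
C(2.950) = 0.2158 + (4.079 − 0.2158)·e^(−2.950/5.19544) = 0.2158 + (3.86320)·0.566768 = 2.40534 g/L.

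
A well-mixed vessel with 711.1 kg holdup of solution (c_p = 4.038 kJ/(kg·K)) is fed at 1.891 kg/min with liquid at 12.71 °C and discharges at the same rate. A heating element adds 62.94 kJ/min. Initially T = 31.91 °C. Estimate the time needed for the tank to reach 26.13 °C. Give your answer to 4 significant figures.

M c_p dT/dt = ṁ c_p (T_in − T) + Q̇.
τ = M/ṁ = 376.044 min; T_ss = T_in + Q̇/(ṁ c_p) = 20.9527 °C.
T(t) = T_ss + (T₀ − T_ss) e^(−t/τ). Set T = 26.13:
e^(−t/τ) = (26.13 − 20.9527)/(31.91 − 20.9527) = 0.472498
t = −376.044 · ln(0.472498) = 281.928 min.

281.9 min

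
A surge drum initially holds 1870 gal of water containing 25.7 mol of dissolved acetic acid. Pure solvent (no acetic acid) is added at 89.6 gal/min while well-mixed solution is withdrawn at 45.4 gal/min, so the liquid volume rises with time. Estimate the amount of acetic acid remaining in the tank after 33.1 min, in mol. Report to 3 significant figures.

Total volume: dV/dt = Q_in − Q_out = 44.200 gal/min, so V(t) = 1870 + 44.200 t and V(33.1) = 3333.0 gal.
Solute balance: dm/dt = 0 − Q_out C = −Q_out m/V(t).
Separate: dm/m = −Q_out dt/V(t) ⇒ ln(m/m₀) = −(Q_out/(Q_in−Q_out)) ln(V/V₀).
m = m₀ (V₀/V)^(Q_out/(Q_in−Q_out)) = 25.7 × (1870/3333.0)^(1.0271) = 14.195 mol.

14.2 mol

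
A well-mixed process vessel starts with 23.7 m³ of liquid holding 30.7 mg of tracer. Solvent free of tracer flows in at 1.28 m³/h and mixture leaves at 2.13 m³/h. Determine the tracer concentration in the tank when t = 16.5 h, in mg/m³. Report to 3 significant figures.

Total volume: dV/dt = Q_in − Q_out = -0.85000 m³/h, so V(t) = 23.7 − 0.85000 t and V(16.5) = 9.6750 m³.
No tracer enters, so dm/dt = −Q_out · (m/V).
dm/m = −Q_out dt/(V₀ − 0.85000 t); integrating gives ln(m/m₀) = −(Q_out/(Q_in−Q_out)) ln(V/V₀).
m = m₀ (V₀/V)^(Q_out/(Q_in−Q_out)) = 30.7 × (23.7/9.6750)^(-2.5059) = 3.2517 mg.
C = m/V = 3.2517/9.6750 = 0.33609 mg/m³.

0.336 mg/m³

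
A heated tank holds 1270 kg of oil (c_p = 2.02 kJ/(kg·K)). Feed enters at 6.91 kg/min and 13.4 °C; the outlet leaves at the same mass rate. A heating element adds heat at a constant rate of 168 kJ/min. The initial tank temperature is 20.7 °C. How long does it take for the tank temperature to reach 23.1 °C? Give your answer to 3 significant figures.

Heat balance on the well-mixed liquid: M c_p dT/dt = ṁ c_p (T_in − T) + 168.
τ = M/ṁ = 183.79 min; T_ss = T_in + Q̇/(ṁ c_p) = 25.436 °C.
T(t) = T_ss + (T₀ − T_ss) e^(−t/τ). Set T = 23.1:
e^(−t/τ) = (23.1 − 25.436)/(20.7 − 25.436) = 0.49324
t = −183.79 · ln(0.49324) = 129.90 min.

130 min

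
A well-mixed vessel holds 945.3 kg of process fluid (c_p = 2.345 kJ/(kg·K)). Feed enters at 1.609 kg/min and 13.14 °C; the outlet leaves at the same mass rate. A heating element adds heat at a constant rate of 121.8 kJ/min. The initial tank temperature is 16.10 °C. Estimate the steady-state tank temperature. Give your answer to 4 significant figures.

45.42 °C

Unsteady energy balance on the tank contents: M c_p dT/dt = ṁ c_p (T_in − T) + 121.8.
At steady state dT/dt = 0 ⇒ T_ss = T_in + Q̇/(ṁ c_p) = 13.14 + 121.8/(1.609·2.345) = 45.4211 °C.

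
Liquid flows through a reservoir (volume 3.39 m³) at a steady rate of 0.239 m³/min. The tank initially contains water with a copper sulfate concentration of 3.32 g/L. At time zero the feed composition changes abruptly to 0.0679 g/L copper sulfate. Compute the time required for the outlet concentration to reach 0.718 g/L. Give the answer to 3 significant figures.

22.8 min

Species balance: V dC/dt = Q(C_in − C) ⇒ τ = V/Q = 14.184 min.
C(t) = C_in + (C₀ − C_in) e^(−t/τ). Set C = 0.718 and solve for t:
e^(−t/τ) = (C − C_in)/(C₀ − C_in) = (0.718 − 0.0679)/(3.32 − 0.0679) = 0.19990
t = −τ ln(…) = 14.184 × 1.6099 = 22.835 min.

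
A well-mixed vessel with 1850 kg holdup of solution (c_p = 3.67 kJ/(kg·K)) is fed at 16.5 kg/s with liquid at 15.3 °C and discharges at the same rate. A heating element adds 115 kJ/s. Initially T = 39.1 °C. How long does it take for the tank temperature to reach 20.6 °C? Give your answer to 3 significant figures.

M c_p dT/dt = ṁ c_p (T_in − T) + Q̇.
τ = M/ṁ = 112.12 s; T_ss = T_in + Q̇/(ṁ c_p) = 17.199 °C.
T(t) = T_ss + (T₀ − T_ss) e^(−t/τ). Set T = 20.6:
e^(−t/τ) = (20.6 − 17.199)/(39.1 − 17.199) = 0.15529
t = −112.12 · ln(0.15529) = 208.82 s.

209 s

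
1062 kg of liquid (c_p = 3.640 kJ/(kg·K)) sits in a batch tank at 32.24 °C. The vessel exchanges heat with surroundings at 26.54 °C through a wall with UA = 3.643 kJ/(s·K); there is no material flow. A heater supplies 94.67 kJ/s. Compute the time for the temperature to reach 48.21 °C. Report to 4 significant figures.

Lumped-capacitance energy balance: M c_p dT/dt = UA(T_amb − T) + Q̇.
τ = M c_p/UA = 1061.13 s; T_ss = T_amb + Q̇/UA = 26.54 + 94.67/3.643 = 52.5268 °C.
T(t) = T_ss + (T₀ − T_ss)e^(−t/τ); set T = 48.21:
t = −τ ln[(T − T_ss)/(T₀ − T_ss)] = −1061.13 · ln(0.212790) = 1642.04 s.

1642 s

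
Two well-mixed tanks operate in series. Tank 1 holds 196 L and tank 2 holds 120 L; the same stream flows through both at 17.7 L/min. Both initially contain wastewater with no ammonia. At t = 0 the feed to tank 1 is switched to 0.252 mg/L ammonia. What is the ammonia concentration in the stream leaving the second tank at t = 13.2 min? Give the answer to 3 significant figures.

0.111 mg/L

Species balance on tank i: dCᵢ/dt = (Cᵢ₋₁ − Cᵢ)/τᵢ with τᵢ = Vᵢ/Q.
τ₁ = 196/17.7 = 11.073 min; τ₂ = 120/17.7 = 6.7797 min.
Solving the cascade with C₁(0)=C₂(0)=0 gives C₂(t) = C_in[1 − (τ₁ e^(−t/τ₁) − τ₂ e^(−t/τ₂))/(τ₁ − τ₂)].
At t = 13.2: e^(−t/τ₁) = 0.30360, e^(−t/τ₂) = 0.14270.
C₂ = 0.252·[1 − (11.073·0.30360 − 6.7797·0.14270)/(4.2938)] = 0.252·0.44235 = 0.11147 mg/L.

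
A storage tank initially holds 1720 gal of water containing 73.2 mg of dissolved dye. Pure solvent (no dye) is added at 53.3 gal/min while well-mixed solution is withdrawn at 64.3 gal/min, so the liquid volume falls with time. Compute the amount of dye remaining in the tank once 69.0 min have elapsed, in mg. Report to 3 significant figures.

2.44 mg

Let m(t) be the amount of dye. Volume: V(t) = V₀ + (Q_in − Q_out) t = 1720 − 11.000 t; V(69.0) = 961.00 gal.
No dye enters, so dm/dt = −Q_out · (m/V).
dm/m = −Q_out dt/(V₀ − 11.000 t); integrating gives ln(m/m₀) = −(Q_out/(Q_in−Q_out)) ln(V/V₀).
m = m₀ (V₀/V)^(Q_out/(Q_in−Q_out)) = 73.2 × (1720/961.00)^(-5.8455) = 2.4364 mg.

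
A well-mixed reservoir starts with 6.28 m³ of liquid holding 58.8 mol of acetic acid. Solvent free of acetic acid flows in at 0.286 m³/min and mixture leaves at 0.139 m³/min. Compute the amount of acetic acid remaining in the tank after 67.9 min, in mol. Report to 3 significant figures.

Let m(t) be the amount of acetic acid. Volume: V(t) = V₀ + (Q_in − Q_out) t = 6.28 + 0.14700 t; V(67.9) = 16.261 m³.
Solute balance: dm/dt = 0 − Q_out C = −Q_out m/V(t).
Separate: dm/m = −Q_out dt/V(t) ⇒ ln(m/m₀) = −(Q_out/(Q_in−Q_out)) ln(V/V₀).
m = m₀ (V₀/V)^(Q_out/(Q_in−Q_out)) = 58.8 × (6.28/16.261)^(0.94558) = 23.915 mol.

23.9 mol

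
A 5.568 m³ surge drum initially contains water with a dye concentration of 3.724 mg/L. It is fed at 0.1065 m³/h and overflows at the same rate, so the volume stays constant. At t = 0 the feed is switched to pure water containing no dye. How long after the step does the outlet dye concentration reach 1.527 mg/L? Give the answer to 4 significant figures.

Species balance: V dC/dt = Q(C_in − C) ⇒ τ = V/Q = 52.2817 h.
C(t) = C_in + (C₀ − C_in) e^(−t/τ). Set C = 1.527 and solve for t:
e^(−t/τ) = (C − C_in)/(C₀ − C_in) = (1.527 − 0)/(3.724 − 0) = 0.410043
t = −τ ln(…) = 52.2817 × 0.891493 = 46.6088 h.

46.61 h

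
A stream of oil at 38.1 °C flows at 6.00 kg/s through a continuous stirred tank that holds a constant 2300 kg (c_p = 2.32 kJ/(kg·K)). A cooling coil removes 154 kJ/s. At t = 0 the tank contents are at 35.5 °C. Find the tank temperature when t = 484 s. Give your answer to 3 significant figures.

29.4 °C

Heat balance on the well-mixed liquid: M c_p dT/dt = ṁ c_p (T_in − T) − 154.
Rearrange: dT/dt = (T_ss − T)/τ with τ = M/ṁ = 383.33 s and T_ss = T_in − Q̇/(ṁ c_p) = 27.037 °C.
This is linear first-order; T(t) = T_ss + (T₀ − T_ss) e^(−t/τ).
T(484) = 27.037 + (8.4632)·e^(−484/383.33) = 27.037 + (8.4632)·0.28292 = 29.431 °C.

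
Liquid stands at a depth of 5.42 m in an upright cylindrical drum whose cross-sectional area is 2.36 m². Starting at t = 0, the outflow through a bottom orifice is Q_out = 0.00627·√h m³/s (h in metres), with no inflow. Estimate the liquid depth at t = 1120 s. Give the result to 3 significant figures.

Unsteady balance on liquid volume: A dh/dt = −0.00627 √h.
This is separable: 2 d(√h)/dt = −0.00627/A, so √h = √h₀ − (0.00627/(2A)) t.
√h = √5.42 − 0.00627·1120/(2·2.36) = 2.3281 − 1.4878 = 0.84029.
h = 0.84029² = 0.70609 m.

0.706 m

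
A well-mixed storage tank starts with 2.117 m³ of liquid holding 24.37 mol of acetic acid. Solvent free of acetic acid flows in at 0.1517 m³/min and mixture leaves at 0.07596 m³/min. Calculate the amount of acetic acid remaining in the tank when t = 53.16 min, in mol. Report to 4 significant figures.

Let m(t) be the amount of acetic acid. Volume: V(t) = V₀ + (Q_in − Q_out) t = 2.117 + 0.0757400 t; V(53.16) = 6.14334 m³.
Solute balance: dm/dt = 0 − Q_out C = −Q_out m/V(t).
Separate: dm/m = −Q_out dt/V(t) ⇒ ln(m/m₀) = −(Q_out/(Q_in−Q_out)) ln(V/V₀).
m = m₀ (V₀/V)^(Q_out/(Q_in−Q_out)) = 24.37 × (2.117/6.14334)^(1.00290) = 8.37198 mol.

8.372 mol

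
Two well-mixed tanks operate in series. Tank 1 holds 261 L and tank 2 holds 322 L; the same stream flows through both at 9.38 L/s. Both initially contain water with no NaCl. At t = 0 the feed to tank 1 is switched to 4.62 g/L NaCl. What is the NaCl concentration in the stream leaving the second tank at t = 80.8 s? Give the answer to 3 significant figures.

Species balance on tank i: dCᵢ/dt = (Cᵢ₋₁ − Cᵢ)/τᵢ with τᵢ = Vᵢ/Q.
τ₁ = 261/9.38 = 27.825 s; τ₂ = 322/9.38 = 34.328 s.
Tank 1: C₁ = C_in(1 − e^(−t/τ₁)). Tank 2 (τ₁ ≠ τ₂): C₂ = C_in[1 − (τ₁ e^(−t/τ₁) − τ₂ e^(−t/τ₂))/(τ₁ − τ₂)].
At t = 80.8: e^(−t/τ₁) = 0.054812, e^(−t/τ₂) = 0.095013.
C₂ = 4.62·[1 − (27.825·0.054812 − 34.328·0.095013)/(-6.5032)] = 4.62·0.73298 = 3.3864 g/L.

3.39 g/L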